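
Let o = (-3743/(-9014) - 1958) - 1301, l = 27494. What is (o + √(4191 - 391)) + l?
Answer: 218458033/9014 + 10*√38 ≈ 24297.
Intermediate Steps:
o = -29372883/9014 (o = (-3743*(-1/9014) - 1958) - 1301 = (3743/9014 - 1958) - 1301 = -17645669/9014 - 1301 = -29372883/9014 ≈ -3258.6)
(o + √(4191 - 391)) + l = (-29372883/9014 + √(4191 - 391)) + 27494 = (-29372883/9014 + √3800) + 27494 = (-29372883/9014 + 10*√38) + 27494 = 218458033/9014 + 10*√38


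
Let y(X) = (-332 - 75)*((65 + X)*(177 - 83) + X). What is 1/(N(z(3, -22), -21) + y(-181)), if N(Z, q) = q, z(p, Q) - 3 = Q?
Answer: 1/4511574 ≈ 2.2165e-7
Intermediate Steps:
z(p, Q) = 3 + Q
y(X) = -2486770 - 38665*X (y(X) = -407*((65 + X)*94 + X) = -407*((6110 + 94*X) + X) = -407*(6110 + 95*X) = -2486770 - 38665*X)
1/(N(z(3, -22), -21) + y(-181)) = 1/(-21 + (-2486770 - 38665*(-181))) = 1/(-21 + (-2486770 + 6998365)) = 1/(-21 + 4511595) = 1/4511574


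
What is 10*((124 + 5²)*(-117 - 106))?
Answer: -332270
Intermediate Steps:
10*((124 + 5²)*(-117 - 106)) = 10*((124 + 25)*(-223)) = 10*(149*(-223)) = 10*(-33227) = -332270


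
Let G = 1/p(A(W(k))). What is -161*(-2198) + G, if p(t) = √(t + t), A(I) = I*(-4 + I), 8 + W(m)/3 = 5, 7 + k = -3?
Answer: 353878 + √26/78 ≈ 3.5388e+5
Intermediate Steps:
k = -10 (k = -7 - 3 = -10)
W(m) = -9 (W(m) = -24 + 3*5 = -24 + 15 = -9)
p(t) = √2*√t (p(t) = √(2*t) = √2*√t)
G = √26/78 (G = 1/(√2*√(-9*(-4 - 9))) = 1/(√2*√(-9*(-13))) = 1/(√2*√117) = 1/(√2*(3*√13)) = 1/(3*√26) = √26/78 ≈ 0.065372)
-161*(-2198) + G = -161*(-2198) + √26/78 = 353878 + √26/78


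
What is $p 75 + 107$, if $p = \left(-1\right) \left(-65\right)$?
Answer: $4982$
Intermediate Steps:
$p = 65$
$p 75 + 107 = 65 \cdot 75 + 107 = 4875 + 107 = 4982$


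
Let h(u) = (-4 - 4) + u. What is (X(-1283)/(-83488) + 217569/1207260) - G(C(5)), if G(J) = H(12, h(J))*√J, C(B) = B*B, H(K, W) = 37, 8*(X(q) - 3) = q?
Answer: -653618047003/3536551680 ≈ -184.82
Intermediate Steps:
X(q) = 3 + q/8
h(u) = -8 + u
C(B) = B²
G(J) = 37*√J
(X(-1283)/(-83488) + 217569/1207260) - G(C(5)) = ((3 + (⅛)*(-1283))/(-83488) + 217569/1207260) - 37*√(5²) = ((3 - 1283/8)*(-1/83488) + 217569*(1/1207260)) - 37*√25 = (-1259/8*(-1/83488) + 3817/21180) - 37*5 = (1259/667904 + 3817/21180) - 1*185 = 644013797/3536551680 - 185 = -653618047003/3536551680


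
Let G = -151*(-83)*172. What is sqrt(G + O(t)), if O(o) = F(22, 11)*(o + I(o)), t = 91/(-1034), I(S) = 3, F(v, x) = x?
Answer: sqrt(19047836170)/94 ≈ 1468.2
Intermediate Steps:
G = 2155676 (G = 12533*172 = 2155676)
t = -91/1034 (t = 91*(-1/1034) = -91/1034 ≈ -0.088008)
O(o) = 33 + 11*o (O(o) = 11*(o + 3) = 11*(3 + o) = 33 + 11*o)
sqrt(G + O(t)) = sqrt(2155676 + (33 + 11*(-91/1034))) = sqrt(2155676 + (33 - 91/94)) = sqrt(2155676 + 3011/94) = sqrt(202636555/94) = sqrt(19047836170)/94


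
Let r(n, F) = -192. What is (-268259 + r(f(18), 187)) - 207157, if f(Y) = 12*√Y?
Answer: -475608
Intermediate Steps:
(-268259 + r(f(18), 187)) - 207157 = (-268259 - 192) - 207157 = -268451 - 207157 = -475608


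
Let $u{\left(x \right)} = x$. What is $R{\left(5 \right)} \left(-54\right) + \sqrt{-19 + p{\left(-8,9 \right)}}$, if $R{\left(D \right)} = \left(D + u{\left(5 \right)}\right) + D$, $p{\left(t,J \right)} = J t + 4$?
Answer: $-810 + i \sqrt{87} \approx -810.0 + 9.3274 i$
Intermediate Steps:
$p{\left(t,J \right)} = 4 + J t$
$R{\left(D \right)} = 5 + 2 D$ ($R{\left(D \right)} = \left(D + 5\right) + D = \left(5 + D\right) + D = 5 + 2 D$)
$R{\left(5 \right)} \left(-54\right) + \sqrt{-19 + p{\left(-8,9 \right)}} = \left(5 + 2 \cdot 5\right) \left(-54\right) + \sqrt{-19 + \left(4 + 9 \left(-8\right)\right)} = \left(5 + 10\right) \left(-54\right) + \sqrt{-19 + \left(4 - 72\right)} = 15 \left(-54\right) + \sqrt{-19 - 68} = -810 + \sqrt{-87} = -810 + i \sqrt{87}$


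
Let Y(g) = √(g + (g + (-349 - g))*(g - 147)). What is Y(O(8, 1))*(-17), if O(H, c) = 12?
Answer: -17*√47127 ≈ -3690.5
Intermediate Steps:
Y(g) = √(51303 - 348*g) (Y(g) = √(g - 349*(-147 + g)) = √(g + (51303 - 349*g)) = √(51303 - 348*g))
Y(O(8, 1))*(-17) = √(51303 - 348*12)*(-17) = √(51303 - 4176)*(-17) = √47127*(-17) = -17*√47127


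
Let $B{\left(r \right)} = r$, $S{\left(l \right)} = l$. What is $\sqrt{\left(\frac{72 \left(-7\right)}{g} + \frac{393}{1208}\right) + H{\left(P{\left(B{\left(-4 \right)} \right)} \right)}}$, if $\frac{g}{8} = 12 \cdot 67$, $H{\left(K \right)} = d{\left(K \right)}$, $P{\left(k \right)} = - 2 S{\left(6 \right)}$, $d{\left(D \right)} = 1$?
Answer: $\frac{5 \sqrt{81684658}}{40468} \approx 1.1167$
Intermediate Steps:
$P{\left(k \right)} = -12$ ($P{\left(k \right)} = \left(-2\right) 6 = -12$)
$H{\left(K \right)} = 1$
$g = 6432$ ($g = 8 \cdot 12 \cdot 67 = 8 \cdot 804 = 6432$)
$\sqrt{\left(\frac{72 \left(-7\right)}{g} + \frac{393}{1208}\right) + H{\left(P{\left(B{\left(-4 \right)} \right)} \right)}} = \sqrt{\left(\frac{72 \left(-7\right)}{6432} + \frac{393}{1208}\right) + 1} = \sqrt{\left(\left(-504\right) \frac{1}{6432} + 393 \cdot \frac{1}{1208}\right) + 1} = \sqrt{\left(- \frac{21}{268} + \frac{393}{1208}\right) + 1} = \sqrt{\frac{19989}{80936} + 1} = \sqrt{\frac{100925}{80936}} = \frac{5 \sqrt{81684658}}{40468}$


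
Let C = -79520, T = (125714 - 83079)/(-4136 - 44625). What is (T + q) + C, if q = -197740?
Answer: -13519517495/48761 ≈ -2.7726e+5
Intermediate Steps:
T = -42635/48761 (T = 42635/(-48761) = 42635*(-1/48761) = -42635/48761 ≈ -0.87437)
(T + q) + C = (-42635/48761 - 197740) - 79520 = -9642042775/48761 - 79520 = -13519517495/48761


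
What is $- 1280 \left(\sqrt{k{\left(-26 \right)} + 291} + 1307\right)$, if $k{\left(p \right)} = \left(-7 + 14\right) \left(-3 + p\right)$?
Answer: $-1672960 - 2560 \sqrt{22} \approx -1.685 \cdot 10^{6}$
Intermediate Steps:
$k{\left(p \right)} = -21 + 7 p$ ($k{\left(p \right)} = 7 \left(-3 + p\right) = -21 + 7 p$)
$- 1280 \left(\sqrt{k{\left(-26 \right)} + 291} + 1307\right) = - 1280 \left(\sqrt{\left(-21 + 7 \left(-26\right)\right) + 291} + 1307\right) = - 1280 \left(\sqrt{\left(-21 - 182\right) + 291} + 1307\right) = - 1280 \left(\sqrt{-203 + 291} + 1307\right) = - 1280 \left(\sqrt{88} + 1307\right) = - 1280 \left(2 \sqrt{22} + 1307\right) = - 1280 \left(1307 + 2 \sqrt{22}\right) = -1672960 - 2560 \sqrt{22}$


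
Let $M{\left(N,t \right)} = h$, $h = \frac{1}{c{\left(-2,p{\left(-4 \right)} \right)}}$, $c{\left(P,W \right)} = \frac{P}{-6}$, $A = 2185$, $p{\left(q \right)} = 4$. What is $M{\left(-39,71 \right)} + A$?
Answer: $2188$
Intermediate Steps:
$c{\left(P,W \right)} = - \frac{P}{6}$ ($c{\left(P,W \right)} = P \left(- \frac{1}{6}\right) = - \frac{P}{6}$)
$h = 3$ ($h = \frac{1}{\left(- \frac{1}{6}\right) \left(-2\right)} = \frac{1}{\frac{1}{3}} = 3$)
$M{\left(N,t \right)} = 3$
$M{\left(-39,71 \right)} + A = 3 + 2185 = 2188$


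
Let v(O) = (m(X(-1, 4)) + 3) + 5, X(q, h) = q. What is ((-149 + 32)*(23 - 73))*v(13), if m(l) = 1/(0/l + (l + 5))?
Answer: 96525/2 ≈ 48263.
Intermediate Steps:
m(l) = 1/(5 + l) (m(l) = 1/(0 + (5 + l)) = 1/(5 + l))
v(O) = 33/4 (v(O) = (1/(5 - 1) + 3) + 5 = (1/4 + 3) + 5 = 13/4 + 5 = 33/4)
((-149 + 32)*(23 - 73))*v(13) = ((-149 + 32)*(23 - 73))*(33/4) = -117*(-50)*(33/4) = 5850*(33/4) = 96525/2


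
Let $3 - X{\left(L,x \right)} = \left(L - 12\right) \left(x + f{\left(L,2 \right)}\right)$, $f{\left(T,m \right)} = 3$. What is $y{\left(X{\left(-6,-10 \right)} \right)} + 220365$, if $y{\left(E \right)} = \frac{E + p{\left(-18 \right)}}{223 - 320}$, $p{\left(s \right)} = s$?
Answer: $\frac{21375546}{97} \approx 2.2037 \cdot 10^{5}$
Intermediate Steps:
$X{\left(L,x \right)} = 3 - \left(-12 + L\right) \left(3 + x\right)$ ($X{\left(L,x \right)} = 3 - \left(L - 12\right) \left(x + 3\right) = 3 - \left(-12 + L\right) \left(3 + x\right)$)
$y{\left(E \right)} = \frac{18}{97} - \frac{E}{97}$ ($y{\left(E \right)} = \frac{E - 18}{223 - 320} = \frac{-18 + E}{-97} = \left(-18 + E\right) \left(- \frac{1}{97}\right) = \frac{18}{97} - \frac{E}{97}$)
$y{\left(X{\left(-6,-10 \right)} \right)} + 220365 = \left(\frac{18}{97} - \frac{39 - -18 + 12 \left(-10\right) - \left(-6\right) \left(-10\right)}{97}\right) + 220365 = \left(\frac{18}{97} - \frac{39 + 18 - 120 - 60}{97}\right) + 220365 = \left(\frac{18}{97} - - \frac{123}{97}\right) + 220365 = \left(\frac{18}{97} + \frac{123}{97}\right) + 220365 = \frac{141}{97} + 220365 = \frac{21375546}{97}$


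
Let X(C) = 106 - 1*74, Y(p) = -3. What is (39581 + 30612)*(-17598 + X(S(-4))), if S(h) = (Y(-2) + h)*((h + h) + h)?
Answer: -1233010238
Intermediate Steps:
S(h) = 3*h*(-3 + h) (S(h) = (-3 + h)*((h + h) + h) = (-3 + h)*(2*h + h) = (-3 + h)*(3*h) = 3*h*(-3 + h))
X(C) = 32 (X(C) = 106 - 74 = 32)
(39581 + 30612)*(-17598 + X(S(-4))) = (39581 + 30612)*(-17598 + 32) = 70193*(-17566) = -1233010238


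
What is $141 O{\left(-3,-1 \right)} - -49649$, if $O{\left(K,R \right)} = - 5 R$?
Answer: $50354$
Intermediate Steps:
$141 O{\left(-3,-1 \right)} - -49649 = 141 \left(\left(-5\right) \left(-1\right)\right) - -49649 = 141 \cdot 5 + 49649 = 705 + 49649 = 50354$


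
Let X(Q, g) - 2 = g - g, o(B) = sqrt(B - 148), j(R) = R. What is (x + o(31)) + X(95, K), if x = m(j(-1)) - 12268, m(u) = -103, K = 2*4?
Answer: -12369 + 3*I*sqrt(13) ≈ -12369.0 + 10.817*I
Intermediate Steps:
K = 8
o(B) = sqrt(-148 + B)
X(Q, g) = 2 (X(Q, g) = 2 + (g - g) = 2 + 0 = 2)
x = -12371 (x = -103 - 12268 = -12371)
(x + o(31)) + X(95, K) = (-12371 + sqrt(-148 + 31)) + 2 = (-12371 + sqrt(-117)) + 2 = (-12371 + 3*I*sqrt(13)) + 2 = -12369 + 3*I*sqrt(13)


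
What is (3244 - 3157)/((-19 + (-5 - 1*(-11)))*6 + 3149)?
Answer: 87/3071 ≈ 0.028330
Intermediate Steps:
(3244 - 3157)/((-19 + (-5 - 1*(-11)))*6 + 3149) = 87/((-19 + (-5 + 11))*6 + 3149) = 87/((-19 + 6)*6 + 3149) = 87/(-13*6 + 3149) = 87/(-78 + 3149) = 87/3071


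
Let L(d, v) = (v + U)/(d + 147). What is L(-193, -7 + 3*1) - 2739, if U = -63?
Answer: -125927/46 ≈ -2737.5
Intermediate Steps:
L(d, v) = (-63 + v)/(147 + d) (L(d, v) = (v - 63)/(d + 147) = (-63 + v)/(147 + d))
L(-193, -7 + 3*1) - 2739 = (-63 + (-7 + 3*1))/(147 - 193) - 2739 = (-63 + (-7 + 3))/(-46) - 2739 = -(-63 - 4)/46 - 2739 = -1/46*(-67) - 2739 = 67/46 - 2739 = -125927/46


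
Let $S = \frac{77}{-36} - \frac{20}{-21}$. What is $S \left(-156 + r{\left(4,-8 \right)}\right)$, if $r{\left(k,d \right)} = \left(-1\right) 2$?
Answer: $\frac{23621}{126} \approx 187.47$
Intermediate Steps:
$r{\left(k,d \right)} = -2$
$S = - \frac{299}{252}$ ($S = 77 \left(- \frac{1}{36}\right) - - \frac{20}{21} = - \frac{77}{36} + \frac{20}{21} = - \frac{299}{252} \approx -1.1865$)
$S \left(-156 + r{\left(4,-8 \right)}\right) = - \frac{299 \left(-156 - 2\right)}{252} = \left(- \frac{299}{252}\right) \left(-158\right) = \frac{23621}{126}$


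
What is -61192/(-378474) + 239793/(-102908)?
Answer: -42229134773/19474001196 ≈ -2.1685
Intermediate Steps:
-61192/(-378474) + 239793/(-102908) = -61192*(-1/378474) + 239793*(-1/102908) = 30596/189237 - 239793/102908 = -42229134773/19474001196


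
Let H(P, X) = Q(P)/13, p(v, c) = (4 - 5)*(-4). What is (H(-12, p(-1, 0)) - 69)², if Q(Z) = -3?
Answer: 810000/169 ≈ 4792.9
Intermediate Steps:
p(v, c) = 4 (p(v, c) = -1*(-4) = 4)
H(P, X) = -3/13
(H(-12, p(-1, 0)) - 69)² = (-3/13 - 69)² = (-900/13)² = 810000/169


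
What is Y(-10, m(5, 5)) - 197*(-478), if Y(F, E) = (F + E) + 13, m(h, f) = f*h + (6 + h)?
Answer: 94205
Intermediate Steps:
m(h, f) = 6 + h + f*h
Y(F, E) = 13 + E + F (Y(F, E) = (E + F) + 13 = 13 + E + F)
Y(-10, m(5, 5)) - 197*(-478) = (13 + (6 + 5 + 5*5) - 10) - 197*(-478) = (13 + (6 + 5 + 25) - 10) + 94166 = (13 + 36 - 10) + 94166 = 39 + 94166 = 94205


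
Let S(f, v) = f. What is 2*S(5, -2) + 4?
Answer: 14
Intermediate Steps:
2*S(5, -2) + 4 = 2*5 + 4 = 10 + 4 = 14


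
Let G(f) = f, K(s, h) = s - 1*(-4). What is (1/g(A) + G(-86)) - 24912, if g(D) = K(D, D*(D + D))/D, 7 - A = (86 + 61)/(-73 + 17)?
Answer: -2724705/109 ≈ -24997.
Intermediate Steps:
A = 77/8 (A = 7 - (86 + 61)/(-73 + 17) = 7 - 147/(-56) = 7 - 147*(-1)/56 = 7 - 1*(-21/8) = 7 + 21/8 = 77/8 ≈ 9.6250)
K(s, h) = 4 + s (K(s, h) = s + 4 = 4 + s)
g(D) = (4 + D)/D
(1/g(A) + G(-86)) - 24912 = (1/((4 + 77/8)/(77/8)) - 86) - 24912 = (1/((8/77)*(109/8)) - 86) - 24912 = (1/(109/77) - 86) - 24912 = (77/109 - 86) - 24912 = -9297/109 - 24912 = -2724705/109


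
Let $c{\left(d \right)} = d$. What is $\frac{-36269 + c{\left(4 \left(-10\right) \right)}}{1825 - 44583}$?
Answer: $\frac{36309}{42758} \approx 0.84917$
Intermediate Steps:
$\frac{-36269 + c{\left(4 \left(-10\right) \right)}}{1825 - 44583} = \frac{-36269 + 4 \left(-10\right)}{1825 - 44583} = \frac{-36269 - 40}{-42758} = \left(-36309\right) \left(- \frac{1}{42758}\right) = \frac{36309}{42758}$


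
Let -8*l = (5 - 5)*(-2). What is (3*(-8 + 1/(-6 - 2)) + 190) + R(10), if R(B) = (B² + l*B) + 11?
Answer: 2213/8 ≈ 276.63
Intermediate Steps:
l = 0 (l = -(5 - 5)*(-2)/8 = -0*(-2) = -⅛*0 = 0)
R(B) = 11 + B² (R(B) = (B² + 0*B) + 11 = (B² + 0) + 11 = B² + 11 = 11 + B²)
(3*(-8 + 1/(-6 - 2)) + 190) + R(10) = (3*(-8 + 1/(-6 - 2)) + 190) + (11 + 10²) = (3*(-8 + 1/(-8)) + 190) + (11 + 100) = (3*(-8 - ⅛) + 190) + 111 = (3*(-65/8) + 190) + 111 = (-195/8 + 190) + 111 = 1325/8 + 111 = 2213/8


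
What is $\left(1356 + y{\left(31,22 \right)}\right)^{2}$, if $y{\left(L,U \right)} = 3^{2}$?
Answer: $1863225$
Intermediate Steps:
$y{\left(L,U \right)} = 9$
$\left(1356 + y{\left(31,22 \right)}\right)^{2} = \left(1356 + 9\right)^{2} = 1365^{2} = 1863225$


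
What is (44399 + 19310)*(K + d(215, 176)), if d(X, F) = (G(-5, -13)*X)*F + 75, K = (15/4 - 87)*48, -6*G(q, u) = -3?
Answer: 955571291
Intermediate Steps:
G(q, u) = ½ (G(q, u) = -⅙*(-3) = ½)
K = -3996 (K = (15*(¼) - 87)*48 = (15/4 - 87)*48 = -333/4*48 = -3996)
d(X, F) = 75 + F*X/2 (d(X, F) = (X/2)*F + 75 = F*X/2 + 75 = 75 + F*X/2)
(44399 + 19310)*(K + d(215, 176)) = (44399 + 19310)*(-3996 + (75 + (½)*176*215)) = 63709*(-3996 + (75 + 18920)) = 63709*(-3996 + 18995) = 63709*14999 = 955571291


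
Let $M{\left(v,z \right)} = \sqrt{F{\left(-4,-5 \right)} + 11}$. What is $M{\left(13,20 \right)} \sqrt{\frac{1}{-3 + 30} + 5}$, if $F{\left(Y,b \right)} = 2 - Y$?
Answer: $\frac{34 \sqrt{6}}{9} \approx 9.2536$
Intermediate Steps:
$M{\left(v,z \right)} = \sqrt{17}$ ($M{\left(v,z \right)} = \sqrt{\left(2 - -4\right) + 11} = \sqrt{\left(2 + 4\right) + 11} = \sqrt{6 + 11} = \sqrt{17}$)
$M{\left(13,20 \right)} \sqrt{\frac{1}{-3 + 30} + 5} = \sqrt{17} \sqrt{\frac{1}{-3 + 30} + 5} = \sqrt{17} \sqrt{\frac{1}{27} + 5} = \sqrt{17} \sqrt{\frac{136}{27}} = \sqrt{17} \frac{2 \sqrt{102}}{9} = \frac{34 \sqrt{6}}{9}$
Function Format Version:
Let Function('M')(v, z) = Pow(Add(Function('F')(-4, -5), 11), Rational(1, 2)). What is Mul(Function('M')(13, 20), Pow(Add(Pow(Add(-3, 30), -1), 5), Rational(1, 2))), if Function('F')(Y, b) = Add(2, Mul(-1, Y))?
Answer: Mul(Rational(34, 9), Pow(6, Rational(1, 2))) ≈ 9.2536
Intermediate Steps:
Function('M')(v, z) = Pow(17, Rational(1, 2)) (Function('M')(v, z) = Pow(Add(Add(2, Mul(-1, -4)), 11), Rational(1, 2)) = Pow(Add(Add(2, 4), 11), Rational(1, 2)) = Pow(Add(6, 11), Rational(1, 2)) = Pow(17, Rational(1, 2)))
Mul(Function('M')(13, 20), Pow(Add(Pow(Add(-3, 30), -1), 5), Rational(1, 2))) = Mul(Pow(17, Rational(1, 2)), Pow(Add(Pow(Add(-3, 30), -1), 5), Rational(1, 2))) = Mul(Pow(17, Rational(1, 2)), Pow(Add(Pow(27, -1), 5), Rational(1, 2))) = Mul(Pow(17, Rational(1, 2)), Pow(Add(Rational(1, 27), 5), Rational(1, 2))) = Mul(Pow(17, Rational(1, 2)), Pow(Rational(136, 27), Rational(1, 2))) = Mul(Pow(17, Rational(1, 2)), Mul(Rational(2, 9), Pow(102, Rational(1, 2)))) = Mul(Rational(34, 9), Pow(6, Rational(1, 2)))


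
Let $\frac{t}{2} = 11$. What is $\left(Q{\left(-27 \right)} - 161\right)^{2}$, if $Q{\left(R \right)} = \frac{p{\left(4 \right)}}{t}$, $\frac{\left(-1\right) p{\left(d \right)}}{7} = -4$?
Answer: $\frac{3087049}{121} \approx 25513.0$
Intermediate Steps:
$t = 22$ ($t = 2 \cdot 11 = 22$)
$p{\left(d \right)} = 28$ ($p{\left(d \right)} = \left(-7\right) \left(-4\right) = 28$)
$Q{\left(R \right)} = \frac{14}{11}$ ($Q{\left(R \right)} = \frac{28}{22} = 28 \cdot \frac{1}{22} = \frac{14}{11}$)
$\left(Q{\left(-27 \right)} - 161\right)^{2} = \left(\frac{14}{11} - 161\right)^{2} = \left(- \frac{1757}{11}\right)^{2} = \frac{3087049}{121}$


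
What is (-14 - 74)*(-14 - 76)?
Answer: 7920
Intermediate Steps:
(-14 - 74)*(-14 - 76) = -88*(-90) = 7920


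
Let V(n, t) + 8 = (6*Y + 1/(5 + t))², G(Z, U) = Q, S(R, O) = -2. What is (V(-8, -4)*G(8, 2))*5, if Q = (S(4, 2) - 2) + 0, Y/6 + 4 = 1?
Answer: -228820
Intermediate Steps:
Y = -18 (Y = -24 + 6*1 = -24 + 6 = -18)
Q = -4 (Q = (-2 - 2) + 0 = -4 + 0 = -4)
G(Z, U) = -4
V(n, t) = -8 + (-108 + 1/(5 + t))² (V(n, t) = -8 + (6*(-18) + 1/(5 + t))² = -8 + (-108 + 1/(5 + t))²)
(V(-8, -4)*G(8, 2))*5 = ((-8 + (539 + 108*(-4))²/(5 - 4)²)*(-4))*5 = ((-8 + (539 - 432)²/1²)*(-4))*5 = ((-8 + 1*107²)*(-4))*5 = ((-8 + 1*11449)*(-4))*5 = ((-8 + 11449)*(-4))*5 = (11441*(-4))*5 = -45764*5 = -228820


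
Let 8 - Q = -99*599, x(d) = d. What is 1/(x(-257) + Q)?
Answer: 1/59052 ≈ 1.6934e-5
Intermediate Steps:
Q = 59309 (Q = 8 - (-99)*599 = 8 - 1*(-59301) = 8 + 59301 = 59309)
1/(x(-257) + Q) = 1/(-257 + 59309) = 1/59052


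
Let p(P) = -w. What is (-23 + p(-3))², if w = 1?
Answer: 576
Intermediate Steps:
p(P) = -1 (p(P) = -1*1 = -1)
(-23 + p(-3))² = (-23 - 1)² = (-24)² = 576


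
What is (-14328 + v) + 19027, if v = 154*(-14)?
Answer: 2543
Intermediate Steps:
v = -2156
(-14328 + v) + 19027 = (-14328 - 2156) + 19027 = -16484 + 19027 = 2543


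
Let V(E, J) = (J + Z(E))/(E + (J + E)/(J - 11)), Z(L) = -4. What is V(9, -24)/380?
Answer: -49/6270 ≈ -0.0078150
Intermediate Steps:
V(E, J) = (-4 + J)/(E + (E + J)/(-11 + J)) (V(E, J) = (J - 4)/(E + (J + E)/(J - 11)) = (-4 + J)/(E + (E + J)/(-11 + J)))
V(9, -24)/380 = ((44 + (-24)² - 15*(-24))/(-24 - 10*9 + 9*(-24)))/380 = ((44 + 576 + 360)/(-24 - 90 - 216))*(1/380) = (980/(-330))*(1/380) = -1/330*980*(1/380) = -98/33*1/380 = -49/6270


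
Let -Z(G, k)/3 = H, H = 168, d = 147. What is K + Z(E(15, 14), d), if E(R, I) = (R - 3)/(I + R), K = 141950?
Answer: 141446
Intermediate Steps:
E(R, I) = (-3 + R)/(I + R)
Z(G, k) = -504 (Z(G, k) = -3*168 = -504)
K + Z(E(15, 14), d) = 141950 - 504 = 141446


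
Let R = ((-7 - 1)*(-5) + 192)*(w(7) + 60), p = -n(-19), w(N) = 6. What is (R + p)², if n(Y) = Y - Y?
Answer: 234457344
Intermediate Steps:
n(Y) = 0
p = 0 (p = -1*0 = 0)
R = 15312 (R = ((-7 - 1)*(-5) + 192)*(6 + 60) = (-8*(-5) + 192)*66 = (40 + 192)*66 = 232*66 = 15312)
(R + p)² = (15312 + 0)² = 15312² = 234457344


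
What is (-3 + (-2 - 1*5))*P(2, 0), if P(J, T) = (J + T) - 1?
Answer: -10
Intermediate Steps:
P(J, T) = -1 + J + T
(-3 + (-2 - 1*5))*P(2, 0) = (-3 + (-2 - 1*5))*(-1 + 2 + 0) = (-3 + (-2 - 5))*1 = (-3 - 7)*1 = -10*1 = -10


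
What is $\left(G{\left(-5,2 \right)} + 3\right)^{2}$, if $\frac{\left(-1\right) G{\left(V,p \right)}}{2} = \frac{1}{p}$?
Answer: $4$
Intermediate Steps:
$G{\left(V,p \right)} = - \frac{2}{p}$
$\left(G{\left(-5,2 \right)} + 3\right)^{2} = \left(- \frac{2}{2} + 3\right)^{2} = \left(\left(-2\right) \frac{1}{2} + 3\right)^{2} = \left(-1 + 3\right)^{2} = 2^{2} = 4$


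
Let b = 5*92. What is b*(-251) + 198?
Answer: -115262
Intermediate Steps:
b = 460
b*(-251) + 198 = 460*(-251) + 198 = -115460 + 198 = -115262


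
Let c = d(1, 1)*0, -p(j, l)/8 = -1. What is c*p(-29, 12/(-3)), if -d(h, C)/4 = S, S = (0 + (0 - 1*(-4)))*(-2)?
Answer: 0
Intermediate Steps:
S = -8 (S = (0 + (0 + 4))*(-2) = (0 + 4)*(-2) = 4*(-2) = -8)
d(h, C) = 32 (d(h, C) = -4*(-8) = 32)
p(j, l) = 8 (p(j, l) = -8*(-1) = 8)
c = 0 (c = 32*0 = 0)
c*p(-29, 12/(-3)) = 0*8 = 0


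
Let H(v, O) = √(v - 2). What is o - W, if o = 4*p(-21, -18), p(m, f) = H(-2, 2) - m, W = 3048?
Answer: -2964 + 8*I ≈ -2964.0 + 8.0*I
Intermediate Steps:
H(v, O) = √(-2 + v)
p(m, f) = -m + 2*I (p(m, f) = √(-2 - 2) - m = √(-4) - m = 2*I - m = -m + 2*I)
o = 84 + 8*I (o = 4*(-1*(-21) + 2*I) = 4*(21 + 2*I) = 84 + 8*I ≈ 84.0 + 8.0*I)
o - W = (84 + 8*I) - 1*3048 = (84 + 8*I) - 3048 = -2964 + 8*I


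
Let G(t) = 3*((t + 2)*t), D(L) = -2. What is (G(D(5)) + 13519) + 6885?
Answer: 20404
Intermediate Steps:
G(t) = 3*t*(2 + t) (G(t) = 3*((2 + t)*t) = 3*(t*(2 + t)) = 3*t*(2 + t))
(G(D(5)) + 13519) + 6885 = (3*(-2)*(2 - 2) + 13519) + 6885 = (3*(-2)*0 + 13519) + 6885 = (0 + 13519) + 6885 = 13519 + 6885 = 20404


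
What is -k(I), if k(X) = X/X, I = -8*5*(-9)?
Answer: -1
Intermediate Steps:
I = 360 (I = -40*(-9) = 360)
k(X) = 1
-k(I) = -1*1 = -1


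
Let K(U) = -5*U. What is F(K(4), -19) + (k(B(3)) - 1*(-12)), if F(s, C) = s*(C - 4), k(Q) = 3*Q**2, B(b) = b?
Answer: 499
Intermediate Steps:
F(s, C) = s*(-4 + C)
F(K(4), -19) + (k(B(3)) - 1*(-12)) = (-5*4)*(-4 - 19) + (3*3**2 - 1*(-12)) = -20*(-23) + (3*9 + 12) = 460 + (27 + 12) = 460 + 39 = 499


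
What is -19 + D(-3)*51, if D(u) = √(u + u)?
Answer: -19 + 51*I*√6 ≈ -19.0 + 124.92*I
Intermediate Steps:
D(u) = √2*√u (D(u) = √(2*u) = √2*√u)
-19 + D(-3)*51 = -19 + (√2*√(-3))*51 = -19 + (√2*(I*√3))*51 = -19 + (I*√6)*51 = -19 + 51*I*√6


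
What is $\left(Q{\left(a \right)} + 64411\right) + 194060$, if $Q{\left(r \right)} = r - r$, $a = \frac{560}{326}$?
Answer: $258471$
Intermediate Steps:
$a = \frac{280}{163}$ ($a = 560 \cdot \frac{1}{326} = \frac{280}{163} \approx 1.7178$)
$Q{\left(r \right)} = 0$
$\left(Q{\left(a \right)} + 64411\right) + 194060 = \left(0 + 64411\right) + 194060 = 64411 + 194060 = 258471$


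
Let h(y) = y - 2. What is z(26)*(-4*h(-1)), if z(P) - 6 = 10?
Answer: 192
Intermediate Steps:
h(y) = -2 + y
z(P) = 16 (z(P) = 6 + 10 = 16)
z(26)*(-4*h(-1)) = 16*(-4*(-2 - 1)) = 16*(-4*(-3)) = 16*12 = 192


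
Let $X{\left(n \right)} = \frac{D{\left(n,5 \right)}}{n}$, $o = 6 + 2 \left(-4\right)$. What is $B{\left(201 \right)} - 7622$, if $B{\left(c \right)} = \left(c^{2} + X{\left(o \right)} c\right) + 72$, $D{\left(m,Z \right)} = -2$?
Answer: $33052$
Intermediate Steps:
$o = -2$ ($o = 6 - 8 = -2$)
$X{\left(n \right)} = - \frac{2}{n}$
$B{\left(c \right)} = 72 + c + c^{2}$ ($B{\left(c \right)} = \left(c^{2} + - \frac{2}{-2} c\right) + 72 = \left(c^{2} + \left(-2\right) \left(- \frac{1}{2}\right) c\right) + 72 = \left(c^{2} + 1 c\right) + 72 = \left(c^{2} + c\right) + 72 = \left(c + c^{2}\right) + 72 = 72 + c + c^{2}$)
$B{\left(201 \right)} - 7622 = \left(72 + 201 + 201^{2}\right) - 7622 = \left(72 + 201 + 40401\right) - 7622 = 40674 - 7622 = 33052$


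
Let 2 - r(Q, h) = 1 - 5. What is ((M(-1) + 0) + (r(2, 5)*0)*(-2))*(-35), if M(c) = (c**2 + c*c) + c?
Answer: -35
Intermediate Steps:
r(Q, h) = 6 (r(Q, h) = 2 - (1 - 5) = 2 - 1*(-4) = 2 + 4 = 6)
M(c) = c + 2*c**2 (M(c) = (c**2 + c**2) + c = 2*c**2 + c = c + 2*c**2)
((M(-1) + 0) + (r(2, 5)*0)*(-2))*(-35) = ((-(1 + 2*(-1)) + 0) + (6*0)*(-2))*(-35) = ((-(1 - 2) + 0) + 0*(-2))*(-35) = ((-1*(-1) + 0) + 0)*(-35) = ((1 + 0) + 0)*(-35) = (1 + 0)*(-35) = 1*(-35) = -35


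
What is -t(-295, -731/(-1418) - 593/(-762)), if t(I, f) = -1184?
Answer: 1184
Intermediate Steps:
-t(-295, -731/(-1418) - 593/(-762)) = -1*(-1184) = 1184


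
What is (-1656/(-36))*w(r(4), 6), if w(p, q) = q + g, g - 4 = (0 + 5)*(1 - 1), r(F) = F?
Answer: 460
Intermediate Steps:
g = 4 (g = 4 + (0 + 5)*(1 - 1) = 4 + 5*0 = 4 + 0 = 4)
w(p, q) = 4 + q (w(p, q) = q + 4 = 4 + q)
(-1656/(-36))*w(r(4), 6) = (-1656/(-36))*(4 + 6) = -1656*(-1)/36*10 = -46*(-1)*10 = 46*10 = 460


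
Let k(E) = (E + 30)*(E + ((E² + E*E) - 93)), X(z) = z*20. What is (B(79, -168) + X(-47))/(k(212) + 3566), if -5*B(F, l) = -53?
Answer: -4647/108926300 ≈ -4.2662e-5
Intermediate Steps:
X(z) = 20*z
B(F, l) = 53/5 (B(F, l) = -⅕*(-53) = 53/5)
k(E) = (30 + E)*(-93 + E + 2*E²) (k(E) = (30 + E)*(E + ((E² + E²) - 93)) = (30 + E)*(E + (2*E² - 93)) = (30 + E)*(E + (-93 + 2*E²)) = (30 + E)*(-93 + E + 2*E²))
(B(79, -168) + X(-47))/(k(212) + 3566) = (53/5 + 20*(-47))/((-2790 - 63*212 + 2*212³ + 61*212²) + 3566) = (53/5 - 940)/((-2790 - 13356 + 2*9528128 + 61*44944) + 3566) = -4647/(5*((-2790 - 13356 + 19056256 + 2741584) + 3566)) = -4647/(5*(21781694 + 3566)) = -4647/5/21785260 = -4647/5*1/21785260 = -4647/108926300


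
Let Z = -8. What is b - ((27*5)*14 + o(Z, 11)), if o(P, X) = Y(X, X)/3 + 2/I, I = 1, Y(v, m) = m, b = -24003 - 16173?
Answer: -126215/3 ≈ -42072.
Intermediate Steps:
b = -40176
o(P, X) = 2 + X/3 (o(P, X) = X/3 + 2/1 = X*(⅓) + 2*1 = X/3 + 2 = 2 + X/3)
b - ((27*5)*14 + o(Z, 11)) = -40176 - ((27*5)*14 + (2 + (⅓)*11)) = -40176 - (135*14 + (2 + 11/3)) = -40176 - (1890 + 17/3) = -40176 - 1*5687/3 = -40176 - 5687/3 = -126215/3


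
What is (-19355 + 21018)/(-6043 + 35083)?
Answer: 1663/29040 ≈ 0.057266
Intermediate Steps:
(-19355 + 21018)/(-6043 + 35083) = 1663/29040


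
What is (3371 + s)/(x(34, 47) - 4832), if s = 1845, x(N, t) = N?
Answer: -2608/2399 ≈ -1.0871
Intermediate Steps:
(3371 + s)/(x(34, 47) - 4832) = (3371 + 1845)/(34 - 4832) = 5216/(-4798) = 5216*(-1/4798) = -2608/2399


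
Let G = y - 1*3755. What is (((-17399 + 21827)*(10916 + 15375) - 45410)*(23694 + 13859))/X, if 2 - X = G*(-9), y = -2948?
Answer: -4370085345314/60325 ≈ -7.2442e+7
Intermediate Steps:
G = -6703 (G = -2948 - 1*3755 = -2948 - 3755 = -6703)
X = -60325 (X = 2 - (-6703)*(-9) = 2 - 1*60327 = 2 - 60327 = -60325)
(((-17399 + 21827)*(10916 + 15375) - 45410)*(23694 + 13859))/X = (((-17399 + 21827)*(10916 + 15375) - 45410)*(23694 + 13859))/(-60325) = ((4428*26291 - 45410)*37553)*(-1/60325) = ((116416548 - 45410)*37553)*(-1/60325) = (116371138*37553)*(-1/60325) = 4370085345314*(-1/60325) = -4370085345314/60325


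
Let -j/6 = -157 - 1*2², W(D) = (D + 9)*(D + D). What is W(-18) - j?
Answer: -642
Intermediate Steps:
W(D) = 2*D*(9 + D) (W(D) = (9 + D)*(2*D) = 2*D*(9 + D))
j = 966 (j = -6*(-157 - 1*2²) = -6*(-157 - 1*4) = -6*(-157 - 4) = -6*(-161) = 966)
W(-18) - j = 2*(-18)*(9 - 18) - 1*966 = 2*(-18)*(-9) - 966 = 324 - 966 = -642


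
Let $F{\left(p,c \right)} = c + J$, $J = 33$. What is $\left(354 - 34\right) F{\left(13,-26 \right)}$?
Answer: $2240$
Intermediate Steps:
$F{\left(p,c \right)} = 33 + c$ ($F{\left(p,c \right)} = c + 33 = 33 + c$)
$\left(354 - 34\right) F{\left(13,-26 \right)} = \left(354 - 34\right) \left(33 - 26\right) = 320 \cdot 7 = 2240$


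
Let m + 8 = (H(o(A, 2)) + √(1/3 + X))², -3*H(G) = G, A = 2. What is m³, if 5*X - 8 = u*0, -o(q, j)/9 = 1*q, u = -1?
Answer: 174894929/3375 + 889924*√435/375 ≈ 1.0132e+5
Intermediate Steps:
o(q, j) = -9*q
H(G) = -G/3
X = 8/5 (X = 8/5 + (-1*0)/5 = 8/5 + (⅕)*0 = 8/5 + 0 = 8/5 ≈ 1.6000)
m = -8 + (6 + √435/15)² (m = -8 + (-(-3)*2 + √(1/3 + 8/5))² = -8 + (-⅓*(-18) + √(⅓ + 8/5))² = -8 + (6 + √(29/15))² = -8 + (6 + √435/15)² ≈ 46.619)
m³ = (449/15 + 4*√435/5)³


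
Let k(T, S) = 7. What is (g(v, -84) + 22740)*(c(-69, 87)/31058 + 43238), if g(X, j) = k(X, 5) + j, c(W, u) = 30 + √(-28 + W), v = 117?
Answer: 15216910827971/15529 + 22663*I*√97/31058 ≈ 9.799e+8 + 7.1867*I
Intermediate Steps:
g(X, j) = 7 + j
(g(v, -84) + 22740)*(c(-69, 87)/31058 + 43238) = ((7 - 84) + 22740)*((30 + √(-28 - 69))/31058 + 43238) = (-77 + 22740)*((30 + √(-97))*(1/31058) + 43238) = 22663*((30 + I*√97)*(1/31058) + 43238) = 22663*((15/15529 + I*√97/31058) + 43238) = 22663*(671442917/15529 + I*√97/31058) = 15216910827971/15529 + 22663*I*√97/31058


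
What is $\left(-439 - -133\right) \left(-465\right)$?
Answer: $142290$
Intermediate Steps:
$\left(-439 - -133\right) \left(-465\right) = \left(-439 + 133\right) \left(-465\right) = \left(-306\right) \left(-465\right) = 142290$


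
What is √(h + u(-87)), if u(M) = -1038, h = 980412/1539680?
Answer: 3*I*√4269424188790/192460 ≈ 32.208*I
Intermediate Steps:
h = 245103/384920 (h = 980412*(1/1539680) = 245103/384920 ≈ 0.63676)
√(h + u(-87)) = √(245103/384920 - 1038) = √(-399301857/384920) = 3*I*√4269424188790/192460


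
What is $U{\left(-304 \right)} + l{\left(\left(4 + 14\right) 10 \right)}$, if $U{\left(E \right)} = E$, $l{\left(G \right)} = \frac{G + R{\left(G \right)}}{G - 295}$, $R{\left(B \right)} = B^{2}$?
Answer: $- \frac{13508}{23} \approx -587.3$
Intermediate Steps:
$l{\left(G \right)} = \frac{G + G^{2}}{-295 + G}$ ($l{\left(G \right)} = \frac{G + G^{2}}{G - 295} = \frac{G + G^{2}}{-295 + G}$)
$U{\left(-304 \right)} + l{\left(\left(4 + 14\right) 10 \right)} = -304 + \frac{\left(4 + 14\right) 10 \left(1 + \left(4 + 14\right) 10\right)}{-295 + \left(4 + 14\right) 10} = -304 + \frac{18 \cdot 10 \left(1 + 18 \cdot 10\right)}{-295 + 18 \cdot 10} = -304 + \frac{180 \left(1 + 180\right)}{-295 + 180} = -304 + 180 \frac{1}{-115} \cdot 181 = -304 + 180 \left(- \frac{1}{115}\right) 181 = -304 - \frac{6516}{23} = - \frac{13508}{23}$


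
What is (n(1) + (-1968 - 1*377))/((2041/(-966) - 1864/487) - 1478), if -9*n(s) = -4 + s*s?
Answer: 1103029676/698107867 ≈ 1.5800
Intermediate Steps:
n(s) = 4/9 - s**2/9 (n(s) = -(-4 + s*s)/9 = -(-4 + s**2)/9 = 4/9 - s**2/9)
(n(1) + (-1968 - 1*377))/((2041/(-966) - 1864/487) - 1478) = ((4/9 - 1/9*1**2) + (-1968 - 1*377))/((2041/(-966) - 1864/487) - 1478) = ((4/9 - 1/9*1) + (-1968 - 377))/((2041*(-1/966) - 1864*1/487) - 1478) = ((4/9 - 1/9) - 2345)/((-2041/966 - 1864/487) - 1478) = (1/3 - 2345)/(-2794591/470442 - 1478) = -7034/(3*(-698107867/470442)) = -7034/3*(-470442/698107867) = 1103029676/698107867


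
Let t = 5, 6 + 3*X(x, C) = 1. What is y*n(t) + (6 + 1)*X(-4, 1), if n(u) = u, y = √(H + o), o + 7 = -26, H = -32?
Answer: -35/3 + 5*I*√65 ≈ -11.667 + 40.311*I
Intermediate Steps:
o = -33 (o = -7 - 26 = -33)
X(x, C) = -5/3 (X(x, C) = -2 + (⅓)*1 = -2 + ⅓ = -5/3)
y = I*√65 (y = √(-32 - 33) = √(-65) = I*√65 ≈ 8.0623*I)
y*n(t) + (6 + 1)*X(-4, 1) = (I*√65)*5 + (6 + 1)*(-5/3) = 5*I*√65 + 7*(-5/3) = 5*I*√65 - 35/3 = -35/3 + 5*I*√65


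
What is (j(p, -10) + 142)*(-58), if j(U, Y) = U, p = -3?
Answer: -8062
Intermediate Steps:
(j(p, -10) + 142)*(-58) = (-3 + 142)*(-58) = 139*(-58) = -8062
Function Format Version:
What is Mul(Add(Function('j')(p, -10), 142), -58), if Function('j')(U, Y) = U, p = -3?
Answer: -8062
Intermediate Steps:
Mul(Add(Function('j')(p, -10), 142), -58) = Mul(Add(-3, 142), -58) = Mul(139, -58) = -8062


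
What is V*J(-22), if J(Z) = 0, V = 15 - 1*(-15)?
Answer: 0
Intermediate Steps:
V = 30 (V = 15 + 15 = 30)
V*J(-22) = 30*0 = 0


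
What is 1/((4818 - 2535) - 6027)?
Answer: -1/3744 ≈ -0.00026709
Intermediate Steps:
1/((4818 - 2535) - 6027) = 1/(2283 - 6027) = 1/(-3744) = -1/3744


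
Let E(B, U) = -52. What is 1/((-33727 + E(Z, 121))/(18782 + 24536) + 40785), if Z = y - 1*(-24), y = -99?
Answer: 43318/1766690851 ≈ 2.4519e-5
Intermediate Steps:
Z = -75 (Z = -99 - 1*(-24) = -99 + 24 = -75)
1/((-33727 + E(Z, 121))/(18782 + 24536) + 40785) = 1/((-33727 - 52)/(18782 + 24536) + 40785) = 1/(-33779/43318 + 40785) = 1/(1766690851/43318) = 43318/1766690851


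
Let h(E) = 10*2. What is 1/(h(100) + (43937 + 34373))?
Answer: 1/78330 ≈ 1.2766e-5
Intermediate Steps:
h(E) = 20
1/(h(100) + (43937 + 34373)) = 1/(20 + (43937 + 34373)) = 1/(20 + 78310) = 1/78330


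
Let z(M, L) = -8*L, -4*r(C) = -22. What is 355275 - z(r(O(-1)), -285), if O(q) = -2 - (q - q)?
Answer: 352995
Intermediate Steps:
O(q) = -2 (O(q) = -2 - 1*0 = -2 + 0 = -2)
r(C) = 11/2 (r(C) = -¼*(-22) = 11/2)
355275 - z(r(O(-1)), -285) = 355275 - (-8)*(-285) = 355275 - 1*2280 = 355275 - 2280 = 352995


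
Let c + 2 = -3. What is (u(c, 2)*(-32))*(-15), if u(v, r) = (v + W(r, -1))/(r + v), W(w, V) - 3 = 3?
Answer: -160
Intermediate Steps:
c = -5 (c = -2 - 3 = -5)
W(w, V) = 6 (W(w, V) = 3 + 3 = 6)
u(v, r) = (6 + v)/(r + v) (u(v, r) = (v + 6)/(r + v) = (6 + v)/(r + v))
(u(c, 2)*(-32))*(-15) = (((6 - 5)/(2 - 5))*(-32))*(-15) = ((1/(-3))*(-32))*(-15) = (-1/3*1*(-32))*(-15) = -1/3*(-32)*(-15) = (32/3)*(-15) = -160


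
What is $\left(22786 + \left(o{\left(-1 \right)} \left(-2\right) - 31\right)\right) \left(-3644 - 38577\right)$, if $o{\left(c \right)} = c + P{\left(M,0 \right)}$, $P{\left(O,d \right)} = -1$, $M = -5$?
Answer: $-960907739$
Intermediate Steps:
$o{\left(c \right)} = -1 + c$ ($o{\left(c \right)} = c - 1 = -1 + c$)
$\left(22786 + \left(o{\left(-1 \right)} \left(-2\right) - 31\right)\right) \left(-3644 - 38577\right) = \left(22786 - \left(31 - \left(-1 - 1\right) \left(-2\right)\right)\right) \left(-3644 - 38577\right) = \left(22786 - 27\right) \left(-42221\right) = 22759 \left(-42221\right) = -960907739$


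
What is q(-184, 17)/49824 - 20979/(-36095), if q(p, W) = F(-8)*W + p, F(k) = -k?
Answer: 21740107/37466610 ≈ 0.58025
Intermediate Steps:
q(p, W) = p + 8*W (q(p, W) = (-1*(-8))*W + p = 8*W + p = p + 8*W)
q(-184, 17)/49824 - 20979/(-36095) = (-184 + 8*17)/49824 - 20979/(-36095) = (-184 + 136)*(1/49824) - 20979*(-1/36095) = -48*1/49824 + 20979/36095 = -1/1038 + 20979/36095 = 21740107/37466610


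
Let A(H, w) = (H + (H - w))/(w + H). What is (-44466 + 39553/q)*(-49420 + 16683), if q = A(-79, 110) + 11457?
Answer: 516580457638967/354899 ≈ 1.4556e+9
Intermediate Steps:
A(H, w) = (-w + 2*H)/(H + w)
q = 354899/31 (q = (-1*110 + 2*(-79))/(-79 + 110) + 11457 = (-110 - 158)/31 + 11457 = (1/31)*(-268) + 11457 = -268/31 + 11457 = 354899/31 ≈ 11448.)
(-44466 + 39553/q)*(-49420 + 16683) = (-44466 + 39553/(354899/31))*(-49420 + 16683) = (-44466 + 39553*(31/354899))*(-32737) = (-44466 + 1226143/354899)*(-32737) = -15779712791/354899*(-32737) = 516580457638967/354899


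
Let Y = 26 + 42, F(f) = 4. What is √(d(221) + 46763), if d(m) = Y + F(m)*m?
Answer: √47715 ≈ 218.44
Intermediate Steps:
Y = 68
d(m) = 68 + 4*m
√(d(221) + 46763) = √((68 + 4*221) + 46763) = √((68 + 884) + 46763) = √(952 + 46763) = √47715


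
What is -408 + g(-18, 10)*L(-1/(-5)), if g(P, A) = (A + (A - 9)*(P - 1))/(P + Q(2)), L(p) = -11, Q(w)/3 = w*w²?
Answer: -783/2 ≈ -391.50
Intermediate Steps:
Q(w) = 3*w³ (Q(w) = 3*(w*w²) = 3*w³)
g(P, A) = (A + (-1 + P)*(-9 + A))/(24 + P) (g(P, A) = (A + (A - 9)*(P - 1))/(P + 3*2³) = (A + (-9 + A)*(-1 + P))/(P + 3*8) = (A + (-1 + P)*(-9 + A))/(P + 24) = (A + (-1 + P)*(-9 + A))/(24 + P))
-408 + g(-18, 10)*L(-1/(-5)) = -408 + ((9 - 9*(-18) + 10*(-18))/(24 - 18))*(-11) = -408 + ((9 + 162 - 180)/6)*(-11) = -408 + ((⅙)*(-9))*(-11) = -408 - 3/2*(-11) = -408 + 33/2 = -783/2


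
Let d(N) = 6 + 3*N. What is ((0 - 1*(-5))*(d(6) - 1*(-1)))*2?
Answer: 250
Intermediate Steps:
((0 - 1*(-5))*(d(6) - 1*(-1)))*2 = ((0 - 1*(-5))*((6 + 3*6) - 1*(-1)))*2 = ((0 + 5)*((6 + 18) + 1))*2 = (5*(24 + 1))*2 = (5*25)*2 = 125*2 = 250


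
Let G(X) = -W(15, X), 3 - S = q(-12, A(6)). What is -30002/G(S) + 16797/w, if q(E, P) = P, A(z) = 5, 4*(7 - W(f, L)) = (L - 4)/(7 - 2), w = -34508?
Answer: 10351863979/2519084 ≈ 4109.4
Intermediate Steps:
W(f, L) = 36/5 - L/20 (W(f, L) = 7 - (L - 4)/(4*(7 - 2)) = 7 - (-4 + L)/(4*5) = 7 - (-4/5 + L/5)/4 = 7 + (1/5 - L/20) = 36/5 - L/20)
S = -2 (S = 3 - 1*5 = 3 - 5 = -2)
G(X) = -36/5 + X/20 (G(X) = -(36/5 - X/20) = -36/5 + X/20)
-30002/G(S) + 16797/w = -30002/(-36/5 + (1/20)*(-2)) + 16797/(-34508) = -30002/(-36/5 - 1/10) + 16797*(-1/34508) = -30002/(-73/10) - 16797/34508 = -30002*(-10/73) - 16797/34508 = 300020/73 - 16797/34508 = 10351863979/2519084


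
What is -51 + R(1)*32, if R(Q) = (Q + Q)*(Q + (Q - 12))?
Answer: -691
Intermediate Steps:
R(Q) = 2*Q*(-12 + 2*Q) (R(Q) = (2*Q)*(Q + (-12 + Q)) = (2*Q)*(-12 + 2*Q) = 2*Q*(-12 + 2*Q))
-51 + R(1)*32 = -51 + (4*1*(-6 + 1))*32 = -51 + (4*1*(-5))*32 = -51 - 20*32 = -51 - 640 = -691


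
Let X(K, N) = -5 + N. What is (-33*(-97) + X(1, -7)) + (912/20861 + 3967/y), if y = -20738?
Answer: 1379546725471/432615418 ≈ 3188.9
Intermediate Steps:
(-33*(-97) + X(1, -7)) + (912/20861 + 3967/y) = (-33*(-97) + (-5 - 7)) + (912/20861 + 3967/(-20738)) = (3201 - 12) + (912*(1/20861) + 3967*(-1/20738)) = 3189 + (912/20861 - 3967/20738) = 3189 - 63842531/432615418 = 1379546725471/432615418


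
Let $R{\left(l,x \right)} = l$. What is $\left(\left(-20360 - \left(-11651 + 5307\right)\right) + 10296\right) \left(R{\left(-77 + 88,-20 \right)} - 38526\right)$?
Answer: $143275800$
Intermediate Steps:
$\left(\left(-20360 - \left(-11651 + 5307\right)\right) + 10296\right) \left(R{\left(-77 + 88,-20 \right)} - 38526\right) = \left(\left(-20360 - \left(-11651 + 5307\right)\right) + 10296\right) \left(\left(-77 + 88\right) - 38526\right) = \left(\left(-20360 - -6344\right) + 10296\right) \left(11 - 38526\right) = \left(\left(-20360 + 6344\right) + 10296\right) \left(-38515\right) = \left(-14016 + 10296\right) \left(-38515\right) = \left(-3720\right) \left(-38515\right) = 143275800$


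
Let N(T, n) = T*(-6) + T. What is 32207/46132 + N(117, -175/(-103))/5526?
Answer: 8388259/14162524 ≈ 0.59229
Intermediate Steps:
N(T, n) = -5*T (N(T, n) = -6*T + T = -5*T)
32207/46132 + N(117, -175/(-103))/5526 = 32207/46132 - 5*117/5526 = 32207*(1/46132) - 585*1/5526 = 32207/46132 - 65/614 = 8388259/14162524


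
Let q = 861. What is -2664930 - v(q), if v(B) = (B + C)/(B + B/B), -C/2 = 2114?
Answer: -2297166293/862 ≈ -2.6649e+6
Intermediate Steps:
C = -4228 (C = -2*2114 = -4228)
v(B) = (-4228 + B)/(1 + B) (v(B) = (B - 4228)/(B + B/B) = (-4228 + B)/(B + 1) = (-4228 + B)/(1 + B))
-2664930 - v(q) = -2664930 - (-4228 + 861)/(1 + 861) = -2664930 - (-3367)/862 = -2664930 - 1*(-3367/862) = -2664930 + 3367/862 = -2297166293/862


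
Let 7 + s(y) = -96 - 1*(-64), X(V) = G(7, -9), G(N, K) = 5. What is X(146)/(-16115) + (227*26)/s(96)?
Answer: -1463245/9669 ≈ -151.33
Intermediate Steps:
X(V) = 5
s(y) = -39 (s(y) = -7 + (-96 - 1*(-64)) = -7 + (-96 + 64) = -7 - 32 = -39)
X(146)/(-16115) + (227*26)/s(96) = 5/(-16115) + (227*26)/(-39) = 5*(-1/16115) + 5902*(-1/39) = -1/3223 - 454/3 = -1463245/9669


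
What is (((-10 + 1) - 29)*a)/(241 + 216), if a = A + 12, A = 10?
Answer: -836/457 ≈ -1.8293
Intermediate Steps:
a = 22 (a = 10 + 12 = 22)
(((-10 + 1) - 29)*a)/(241 + 216) = (((-10 + 1) - 29)*22)/(241 + 216) = ((-9 - 29)*22)/457 = (-38*22)/457 = (1/457)*(-836) = -836/457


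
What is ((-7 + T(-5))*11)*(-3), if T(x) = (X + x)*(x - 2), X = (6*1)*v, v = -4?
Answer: -6468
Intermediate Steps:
X = -24 (X = (6*1)*(-4) = 6*(-4) = -24)
T(x) = (-24 + x)*(-2 + x) (T(x) = (-24 + x)*(x - 2) = (-24 + x)*(-2 + x))
((-7 + T(-5))*11)*(-3) = ((-7 + (48 + (-5)² - 26*(-5)))*11)*(-3) = ((-7 + (48 + 25 + 130))*11)*(-3) = ((-7 + 203)*11)*(-3) = (196*11)*(-3) = 2156*(-3) = -6468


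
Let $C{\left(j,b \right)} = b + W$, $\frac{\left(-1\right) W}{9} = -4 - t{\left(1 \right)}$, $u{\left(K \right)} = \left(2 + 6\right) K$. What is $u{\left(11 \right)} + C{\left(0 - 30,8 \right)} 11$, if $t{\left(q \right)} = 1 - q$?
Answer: $572$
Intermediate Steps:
$u{\left(K \right)} = 8 K$
$W = 36$ ($W = - 9 \left(-4 - \left(1 - 1\right)\right) = - 9 \left(-4 - 0\right) = - 9 \left(-4 + 0\right) = \left(-9\right) \left(-4\right) = 36$)
$C{\left(j,b \right)} = 36 + b$ ($C{\left(j,b \right)} = b + 36 = 36 + b$)
$u{\left(11 \right)} + C{\left(0 - 30,8 \right)} 11 = 8 \cdot 11 + \left(36 + 8\right) 11 = 88 + 44 \cdot 11 = 88 + 484 = 572$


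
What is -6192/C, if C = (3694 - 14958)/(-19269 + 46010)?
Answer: 940797/64 ≈ 14700.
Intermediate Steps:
C = -1024/2431 (C = -11264/26741 = -11264*1/26741 = -1024/2431 ≈ -0.42123)
-6192/C = -6192/(-1024/2431) = -6192*(-2431/1024) = 940797/64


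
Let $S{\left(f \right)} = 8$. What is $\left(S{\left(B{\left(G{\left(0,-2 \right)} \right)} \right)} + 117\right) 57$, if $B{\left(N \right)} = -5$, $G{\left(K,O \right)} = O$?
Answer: $7125$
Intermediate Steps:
$\left(S{\left(B{\left(G{\left(0,-2 \right)} \right)} \right)} + 117\right) 57 = \left(8 + 117\right) 57 = 125 \cdot 57 = 7125$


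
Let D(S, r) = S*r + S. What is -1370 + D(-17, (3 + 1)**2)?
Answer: -1659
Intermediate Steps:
D(S, r) = S + S*r
-1370 + D(-17, (3 + 1)**2) = -1370 - 17*(1 + (3 + 1)**2) = -1370 - 17*(1 + 4**2) = -1370 - 17*(1 + 16) = -1370 - 17*17 = -1370 - 289 = -1659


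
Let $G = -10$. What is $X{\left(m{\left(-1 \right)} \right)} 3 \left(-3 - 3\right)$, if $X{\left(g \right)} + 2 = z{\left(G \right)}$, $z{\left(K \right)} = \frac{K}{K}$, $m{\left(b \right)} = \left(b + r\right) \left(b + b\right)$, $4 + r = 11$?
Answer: $18$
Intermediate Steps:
$r = 7$ ($r = -4 + 11 = 7$)
$m{\left(b \right)} = 2 b \left(7 + b\right)$ ($m{\left(b \right)} = \left(b + 7\right) \left(b + b\right) = \left(7 + b\right) 2 b = 2 b \left(7 + b\right)$)
$z{\left(K \right)} = 1$
$X{\left(g \right)} = -1$ ($X{\left(g \right)} = -2 + 1 = -1$)
$X{\left(m{\left(-1 \right)} \right)} 3 \left(-3 - 3\right) = - 3 \left(-3 - 3\right) = - 3 \left(-6\right) = \left(-1\right) \left(-18\right) = 18$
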